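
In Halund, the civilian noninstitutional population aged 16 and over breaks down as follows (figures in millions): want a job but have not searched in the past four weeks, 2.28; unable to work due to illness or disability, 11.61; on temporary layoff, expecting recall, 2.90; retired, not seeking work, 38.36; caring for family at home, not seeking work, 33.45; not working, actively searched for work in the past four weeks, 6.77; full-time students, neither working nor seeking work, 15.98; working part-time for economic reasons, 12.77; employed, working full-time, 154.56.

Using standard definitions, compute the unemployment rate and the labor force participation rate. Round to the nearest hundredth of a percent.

Employed = 12.77 + 154.56 = 167.33 million (anyone who worked, including part-time for economic reasons, counts as employed).
Unemployed = 2.90 + 6.77 = 9.67 million (jobless and actively searching, or on temporary layoff).
Labor force = 167.33 + 9.67 = 177.00 million.
Not in labor force = 2.28 + 11.61 + 38.36 + 33.45 + 15.98 = 101.68 million (those not working and not actively searching are outside the labor force — including those who want a job but have given up searching).
Civilian working-age population = 177.00 + 101.68 = 278.68 million.
Unemployment rate = 9.67 / 177.00 = 5.46%.
Labor force participation rate = 177.00 / 278.68 = 63.51%.

Unemployment rate ≈ 5.46%; labor force participation rate ≈ 63.51%.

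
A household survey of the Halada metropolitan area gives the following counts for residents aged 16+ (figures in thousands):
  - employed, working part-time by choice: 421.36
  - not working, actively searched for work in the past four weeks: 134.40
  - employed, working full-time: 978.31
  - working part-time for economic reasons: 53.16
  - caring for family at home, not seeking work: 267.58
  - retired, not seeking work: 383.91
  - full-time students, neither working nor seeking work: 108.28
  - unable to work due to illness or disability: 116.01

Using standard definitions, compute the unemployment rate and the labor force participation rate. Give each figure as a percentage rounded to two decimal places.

Employed = 421.36 + 978.31 + 53.16 = 1,452.83 thousand (anyone who worked, including part-time for economic reasons, counts as employed).
Unemployed = 134.40 thousand.
Labor force = 1,452.83 + 134.40 = 1,587.23 thousand.
Not in labor force = 267.58 + 383.91 + 108.28 + 116.01 = 875.78 thousand (those not working and not actively searching are outside the labor force).
Civilian working-age population = 1,587.23 + 875.78 = 2,463.01 thousand.
Unemployment rate = 134.40 / 1,587.23 = 8.47%.
Labor force participation rate = 1,587.23 / 2,463.01 = 64.44%.

Unemployment rate ≈ 8.47%; labor force participation rate ≈ 64.44%.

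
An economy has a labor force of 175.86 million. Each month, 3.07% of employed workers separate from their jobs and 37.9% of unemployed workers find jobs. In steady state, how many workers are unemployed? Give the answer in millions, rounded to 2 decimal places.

Steady-state unemployment rate u* = s/(s+f) = 3.07/(3.07+37.9) = 0.074933.
Unemployed = u* × labor force = 0.074933 × 175.86 ≈ 13.18 million.

About 13.18 million are unemployed in steady state.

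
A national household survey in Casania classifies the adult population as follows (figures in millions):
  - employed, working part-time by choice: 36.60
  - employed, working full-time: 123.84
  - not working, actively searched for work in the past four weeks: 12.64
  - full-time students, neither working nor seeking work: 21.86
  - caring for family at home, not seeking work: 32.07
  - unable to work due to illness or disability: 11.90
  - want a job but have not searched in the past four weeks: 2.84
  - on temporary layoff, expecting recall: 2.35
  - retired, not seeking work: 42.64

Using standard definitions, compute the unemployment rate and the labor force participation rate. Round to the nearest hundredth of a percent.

Unemployment rate ≈ 8.54%; labor force participation rate ≈ 61.18%.

Employed = 36.60 + 123.84 = 160.44 million.
Unemployed = 12.64 + 2.35 = 14.99 million (jobless and actively searching, or on temporary layoff).
Labor force = 160.44 + 14.99 = 175.43 million.
Not in labor force = 21.86 + 32.07 + 11.90 + 2.84 + 42.64 = 111.31 million (those not working and not actively searching are outside the labor force — including those who want a job but have given up searching).
Civilian working-age population = 175.43 + 111.31 = 286.74 million.
Unemployment rate = 14.99 / 175.43 = 8.54%.
Labor force participation rate = 175.43 / 286.74 = 61.18%.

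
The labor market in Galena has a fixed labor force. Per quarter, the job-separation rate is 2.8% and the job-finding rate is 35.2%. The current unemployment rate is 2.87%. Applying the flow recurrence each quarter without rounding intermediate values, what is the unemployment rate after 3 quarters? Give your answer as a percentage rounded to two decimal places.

Unemployment rate after three quarters ≈ 6.30%.

With a fixed labor force, u_{t+1} = u_t + s·(1−u_t) − f·u_t = u_t·(1−s−f) + s.
Here 1−s−f = 0.620 and s = 0.028.
u_1 = 0.028700 × 0.620 + 0.028 = 0.045794.
u_2 = 0.045794 × 0.620 + 0.028 = 0.056392.
u_3 = 0.056392 × 0.620 + 0.028 = 0.062963.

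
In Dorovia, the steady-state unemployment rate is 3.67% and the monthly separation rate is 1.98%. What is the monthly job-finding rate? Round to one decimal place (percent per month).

Job-finding rate ≈ 52.0% per month.

From u* = s/(s+f): f = s·(1−u)/u.
f = 1.98 × (1 − 0.0367) / 0.0367 = 1.9073 / 0.0367 ≈ 52.0% per month.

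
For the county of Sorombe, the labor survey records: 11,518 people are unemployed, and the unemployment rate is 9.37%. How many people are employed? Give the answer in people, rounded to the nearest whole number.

Labor force = U / u = 11,518 / 0.0937 ≈ 122,924.
Employed = labor force − unemployed = 122,924 − 11,518 = 111,406.

About 111,406 are employed.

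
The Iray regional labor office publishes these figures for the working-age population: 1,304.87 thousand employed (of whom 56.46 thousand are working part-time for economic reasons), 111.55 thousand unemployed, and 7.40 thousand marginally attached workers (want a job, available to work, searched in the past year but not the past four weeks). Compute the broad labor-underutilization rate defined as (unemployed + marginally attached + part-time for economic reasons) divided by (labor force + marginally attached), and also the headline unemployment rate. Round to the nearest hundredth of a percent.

Labor force = 1,304.87 + 111.55 = 1,416.42 thousand.
Numerator = 111.55 + 7.40 + 56.46 = 175.41 thousand.
Denominator = 1,416.42 + 7.40 = 1,423.82 thousand.
Broad rate = 175.41 / 1,423.82 = 12.32%.
Headline unemployment rate = 111.55 / 1,416.42 = 7.88%.

Broad underutilization rate ≈ 12.32%; headline unemployment rate ≈ 7.88%.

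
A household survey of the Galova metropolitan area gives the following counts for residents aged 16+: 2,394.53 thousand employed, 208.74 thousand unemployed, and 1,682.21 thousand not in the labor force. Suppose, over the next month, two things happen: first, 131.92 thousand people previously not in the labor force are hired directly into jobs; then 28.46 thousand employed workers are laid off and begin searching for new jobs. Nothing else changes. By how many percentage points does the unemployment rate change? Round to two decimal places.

The unemployment rate changes by +0.65 percentage points.

Initially, labor force = 2,394.53 + 208.74 = 2,603.27 thousand, so u = 208.74/2,603.27 = 8.02%.
After the first change, employed and labor force both rise by 131.92; unemployed unchanged → E = 2,526.45, U = 208.74, labor force = 2,735.19 thousand.
After the second change, employed falls and unemployed rises by 28.46; labor force unchanged → E = 2,497.99, U = 237.20, labor force = 2,735.19 thousand.
New unemployment rate = 237.20 / 2,735.19 = 8.67%.
Change = 8.67% − 8.02% = +0.65 percentage points.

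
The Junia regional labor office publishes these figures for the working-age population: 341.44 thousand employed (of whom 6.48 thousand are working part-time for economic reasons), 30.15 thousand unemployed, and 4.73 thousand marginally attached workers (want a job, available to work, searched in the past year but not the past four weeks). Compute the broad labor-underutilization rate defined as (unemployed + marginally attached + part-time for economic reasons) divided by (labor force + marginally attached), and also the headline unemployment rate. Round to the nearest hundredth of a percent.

Labor force = 341.44 + 30.15 = 371.59 thousand.
Numerator = 30.15 + 4.73 + 6.48 = 41.36 thousand.
Denominator = 371.59 + 4.73 = 376.32 thousand.
Broad rate = 41.36 / 376.32 = 10.99%.
Headline unemployment rate = 30.15 / 371.59 = 8.11%.

Broad underutilization rate ≈ 10.99%; headline unemployment rate ≈ 8.11%.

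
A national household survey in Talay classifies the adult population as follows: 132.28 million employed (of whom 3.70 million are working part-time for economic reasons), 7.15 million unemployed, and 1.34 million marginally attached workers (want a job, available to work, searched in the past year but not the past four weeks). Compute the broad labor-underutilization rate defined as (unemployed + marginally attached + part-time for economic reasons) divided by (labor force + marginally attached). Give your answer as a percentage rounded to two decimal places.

Labor force = 132.28 + 7.15 = 139.43 million.
Numerator = 7.15 + 1.34 + 3.70 = 12.19 million.
Denominator = 139.43 + 1.34 = 140.77 million.
Broad rate = 12.19 / 140.77 = 8.66%.

Broad underutilization rate ≈ 8.66%.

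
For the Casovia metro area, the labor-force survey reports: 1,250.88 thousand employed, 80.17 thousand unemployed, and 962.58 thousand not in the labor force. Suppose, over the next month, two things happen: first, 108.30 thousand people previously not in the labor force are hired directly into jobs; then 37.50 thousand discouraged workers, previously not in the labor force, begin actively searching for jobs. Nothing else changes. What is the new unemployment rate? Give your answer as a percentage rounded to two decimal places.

Initially, labor force = 1,250.88 + 80.17 = 1,331.05 thousand, so u = 80.17/1,331.05 = 6.02%.
After the first change, employed and labor force both rise by 108.30; unemployed unchanged → E = 1,359.18, U = 80.17, labor force = 1,439.35 thousand.
After the second change, unemployed and labor force both rise by 37.50 → E = 1,359.18, U = 117.67, labor force = 1,476.85 thousand.
New unemployment rate = 117.67 / 1,476.85 = 7.97%.

New unemployment rate ≈ 7.97%.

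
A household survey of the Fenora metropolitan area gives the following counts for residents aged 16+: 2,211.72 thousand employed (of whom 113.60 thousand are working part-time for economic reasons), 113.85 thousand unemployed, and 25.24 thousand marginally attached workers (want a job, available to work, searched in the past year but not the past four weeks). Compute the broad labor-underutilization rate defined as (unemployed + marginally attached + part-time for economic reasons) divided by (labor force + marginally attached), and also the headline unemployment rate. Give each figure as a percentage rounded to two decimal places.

Labor force = 2,211.72 + 113.85 = 2,325.57 thousand.
Numerator = 113.85 + 25.24 + 113.60 = 252.69 thousand.
Denominator = 2,325.57 + 25.24 = 2,350.81 thousand.
Broad rate = 252.69 / 2,350.81 = 10.75%.
Headline unemployment rate = 113.85 / 2,325.57 = 4.90%.

Broad underutilization rate ≈ 10.75%; headline unemployment rate ≈ 4.90%.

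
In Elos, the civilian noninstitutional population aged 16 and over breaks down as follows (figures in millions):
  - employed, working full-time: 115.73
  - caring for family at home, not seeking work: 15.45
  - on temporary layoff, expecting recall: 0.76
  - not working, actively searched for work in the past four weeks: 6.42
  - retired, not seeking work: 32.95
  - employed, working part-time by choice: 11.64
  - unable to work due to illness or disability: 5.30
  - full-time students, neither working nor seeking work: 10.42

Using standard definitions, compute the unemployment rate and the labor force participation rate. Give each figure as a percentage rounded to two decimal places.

Unemployment rate ≈ 5.34%; labor force participation rate ≈ 67.73%.

Employed = 115.73 + 11.64 = 127.37 million.
Unemployed = 0.76 + 6.42 = 7.18 million (jobless and actively searching, or on temporary layoff).
Labor force = 127.37 + 7.18 = 134.55 million.
Not in labor force = 15.45 + 32.95 + 5.30 + 10.42 = 64.12 million (those not working and not actively searching are outside the labor force).
Civilian working-age population = 134.55 + 64.12 = 198.67 million.
Unemployment rate = 7.18 / 134.55 = 5.34%.
Labor force participation rate = 134.55 / 198.67 = 67.73%.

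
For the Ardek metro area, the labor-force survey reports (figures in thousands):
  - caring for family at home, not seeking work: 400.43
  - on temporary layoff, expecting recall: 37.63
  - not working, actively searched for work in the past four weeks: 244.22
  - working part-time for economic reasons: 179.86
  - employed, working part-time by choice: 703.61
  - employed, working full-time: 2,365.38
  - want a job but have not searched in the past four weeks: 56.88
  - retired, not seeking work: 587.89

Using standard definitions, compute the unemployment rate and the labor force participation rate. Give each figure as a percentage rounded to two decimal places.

Unemployment rate ≈ 7.98%; labor force participation rate ≈ 77.16%.

Employed = 179.86 + 703.61 + 2,365.38 = 3,248.85 thousand (anyone who worked, including part-time for economic reasons, counts as employed).
Unemployed = 37.63 + 244.22 = 281.85 thousand (jobless and actively searching, or on temporary layoff).
Labor force = 3,248.85 + 281.85 = 3,530.70 thousand.
Not in labor force = 400.43 + 56.88 + 587.89 = 1,045.20 thousand (those not working and not actively searching are outside the labor force — including those who want a job but have given up searching).
Civilian working-age population = 3,530.70 + 1,045.20 = 4,575.90 thousand.
Unemployment rate = 281.85 / 3,530.70 = 7.98%.
Labor force participation rate = 3,530.70 / 4,575.90 = 77.16%.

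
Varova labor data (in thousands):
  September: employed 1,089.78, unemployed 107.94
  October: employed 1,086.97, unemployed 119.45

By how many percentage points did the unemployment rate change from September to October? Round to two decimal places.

The unemployment rate changed by +0.89 percentage points.

September: labor force = 1,089.78 + 107.94 = 1,197.72; u = 107.94/1,197.72 = 9.01%.
October: labor force = 1,086.97 + 119.45 = 1,206.42; u = 119.45/1,206.42 = 9.90%.
Change = 9.90% − 9.01% = +0.89 pp.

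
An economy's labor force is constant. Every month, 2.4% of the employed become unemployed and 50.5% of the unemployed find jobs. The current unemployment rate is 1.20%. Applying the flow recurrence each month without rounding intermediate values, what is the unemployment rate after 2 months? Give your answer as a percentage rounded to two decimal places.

Unemployment rate after two months ≈ 3.80%.

With a fixed labor force, u_{t+1} = u_t + s·(1−u_t) − f·u_t = u_t·(1−s−f) + s.
Here 1−s−f = 0.471 and s = 0.024.
u_1 = 0.012000 × 0.471 + 0.024 = 0.029652.
u_2 = 0.029652 × 0.471 + 0.024 = 0.037966.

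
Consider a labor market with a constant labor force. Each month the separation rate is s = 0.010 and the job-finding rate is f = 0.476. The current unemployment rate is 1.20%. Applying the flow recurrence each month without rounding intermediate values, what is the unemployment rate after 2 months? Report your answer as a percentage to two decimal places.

With a fixed labor force, u_{t+1} = u_t + s·(1−u_t) − f·u_t = u_t·(1−s−f) + s.
Here 1−s−f = 0.514 and s = 0.010.
u_1 = 0.012000 × 0.514 + 0.010 = 0.016168.
u_2 = 0.016168 × 0.514 + 0.010 = 0.018310.

Unemployment rate after two months ≈ 1.83%.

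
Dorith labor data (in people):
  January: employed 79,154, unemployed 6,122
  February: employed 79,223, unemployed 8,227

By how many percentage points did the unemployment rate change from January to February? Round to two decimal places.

The unemployment rate changed by +2.23 percentage points.

January: labor force = 79,154 + 6,122 = 85,276; u = 6,122/85,276 = 7.18%.
February: labor force = 79,223 + 8,227 = 87,450; u = 8,227/87,450 = 9.41%.
Change = 9.41% − 7.18% = +2.23 pp.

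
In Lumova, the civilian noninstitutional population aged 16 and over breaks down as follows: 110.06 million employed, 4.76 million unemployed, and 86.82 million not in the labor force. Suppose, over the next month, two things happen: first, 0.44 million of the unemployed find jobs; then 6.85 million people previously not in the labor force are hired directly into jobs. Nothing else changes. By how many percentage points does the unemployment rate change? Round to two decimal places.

Initially, labor force = 110.06 + 4.76 = 114.82 million, so u = 4.76/114.82 = 4.15%.
After the first change, unemployed falls and employed rises by 0.44; labor force unchanged → E = 110.50, U = 4.32, labor force = 114.82 million.
After the second change, employed and labor force both rise by 6.85; unemployed unchanged → E = 117.35, U = 4.32, labor force = 121.67 million.
New unemployment rate = 4.32 / 121.67 = 3.55%.
Change = 3.55% − 4.15% = −0.60 percentage points.

The unemployment rate changes by −0.60 percentage points.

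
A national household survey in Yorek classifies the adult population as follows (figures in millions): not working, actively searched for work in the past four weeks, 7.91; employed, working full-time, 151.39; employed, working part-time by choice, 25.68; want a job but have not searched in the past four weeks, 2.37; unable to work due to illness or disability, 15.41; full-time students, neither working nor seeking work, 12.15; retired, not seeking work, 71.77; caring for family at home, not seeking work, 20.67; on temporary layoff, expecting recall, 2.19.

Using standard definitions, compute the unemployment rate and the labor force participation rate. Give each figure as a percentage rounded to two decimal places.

Employed = 151.39 + 25.68 = 177.07 million.
Unemployed = 7.91 + 2.19 = 10.10 million (jobless and actively searching, or on temporary layoff).
Labor force = 177.07 + 10.10 = 187.17 million.
Not in labor force = 2.37 + 15.41 + 12.15 + 71.77 + 20.67 = 122.37 million (those not working and not actively searching are outside the labor force — including those who want a job but have given up searching).
Civilian working-age population = 187.17 + 122.37 = 309.54 million.
Unemployment rate = 10.10 / 187.17 = 5.40%.
Labor force participation rate = 187.17 / 309.54 = 60.47%.

Unemployment rate ≈ 5.40%; labor force participation rate ≈ 60.47%.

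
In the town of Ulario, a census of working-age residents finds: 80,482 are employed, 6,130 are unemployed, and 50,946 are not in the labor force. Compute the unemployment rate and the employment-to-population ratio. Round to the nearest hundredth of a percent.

Unemployment rate ≈ 7.08%; employment-population ratio ≈ 58.51%.

Labor force = employed + unemployed = 80,482 + 6,130 = 86,612.
Working-age population = 86,612 + 50,946 = 137,558.
Unemployment rate = 6,130 / 86,612 = 7.08%.
Employment-population ratio = 80,482 / 137,558 = 58.51%.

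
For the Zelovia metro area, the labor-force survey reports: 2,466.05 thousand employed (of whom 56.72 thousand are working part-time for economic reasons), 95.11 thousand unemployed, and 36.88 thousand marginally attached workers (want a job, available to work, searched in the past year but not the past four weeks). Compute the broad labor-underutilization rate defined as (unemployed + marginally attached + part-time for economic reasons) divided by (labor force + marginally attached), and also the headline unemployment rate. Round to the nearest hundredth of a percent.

Broad underutilization rate ≈ 7.26%; headline unemployment rate ≈ 3.71%.

Labor force = 2,466.05 + 95.11 = 2,561.16 thousand.
Numerator = 95.11 + 36.88 + 56.72 = 188.71 thousand.
Denominator = 2,561.16 + 36.88 = 2,598.04 thousand.
Broad rate = 188.71 / 2,598.04 = 7.26%.
Headline unemployment rate = 95.11 / 2,561.16 = 3.71%.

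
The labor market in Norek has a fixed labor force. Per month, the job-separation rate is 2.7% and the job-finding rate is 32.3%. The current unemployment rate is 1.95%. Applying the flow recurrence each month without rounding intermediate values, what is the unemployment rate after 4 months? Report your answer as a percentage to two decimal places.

Unemployment rate after four months ≈ 6.69%.

With a fixed labor force, u_{t+1} = u_t + s·(1−u_t) − f·u_t = u_t·(1−s−f) + s.
Here 1−s−f = 0.650 and s = 0.027.
u_1 = 0.019500 × 0.650 + 0.027 = 0.039675.
u_2 = 0.039675 × 0.650 + 0.027 = 0.052789.
u_3 = 0.052789 × 0.650 + 0.027 = 0.061313.
u_4 = 0.061313 × 0.650 + 0.027 = 0.066853.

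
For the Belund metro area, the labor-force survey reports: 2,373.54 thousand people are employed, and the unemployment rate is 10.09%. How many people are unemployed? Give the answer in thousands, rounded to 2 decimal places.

About 266.37 thousand are unemployed.

Let U be the number unemployed. The labor force is E + U, and U/(E+U) = 0.1009.
So U = 0.1009 × 2,373.54 / (1 − 0.1009) = 239.4902 / 0.8991 ≈ 266.37 thousand.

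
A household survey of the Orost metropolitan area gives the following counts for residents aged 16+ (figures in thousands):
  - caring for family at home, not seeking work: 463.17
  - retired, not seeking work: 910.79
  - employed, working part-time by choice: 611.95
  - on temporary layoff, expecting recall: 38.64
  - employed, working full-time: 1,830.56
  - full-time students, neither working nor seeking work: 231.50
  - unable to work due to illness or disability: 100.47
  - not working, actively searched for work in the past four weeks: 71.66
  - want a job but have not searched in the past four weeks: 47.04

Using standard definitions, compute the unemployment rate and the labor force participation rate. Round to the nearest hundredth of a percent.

Employed = 611.95 + 1,830.56 = 2,442.51 thousand.
Unemployed = 38.64 + 71.66 = 110.30 thousand (jobless and actively searching, or on temporary layoff).
Labor force = 2,442.51 + 110.30 = 2,552.81 thousand.
Not in labor force = 463.17 + 910.79 + 231.50 + 100.47 + 47.04 = 1,752.97 thousand (those not working and not actively searching are outside the labor force — including those who want a job but have given up searching).
Civilian working-age population = 2,552.81 + 1,752.97 = 4,305.78 thousand.
Unemployment rate = 110.30 / 2,552.81 = 4.32%.
Labor force participation rate = 2,552.81 / 4,305.78 = 59.29%.

Unemployment rate ≈ 4.32%; labor force participation rate ≈ 59.29%.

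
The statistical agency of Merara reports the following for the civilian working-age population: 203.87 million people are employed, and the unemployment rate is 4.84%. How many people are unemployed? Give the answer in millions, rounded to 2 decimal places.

About 10.37 million are unemployed.

Let U be the number unemployed. The labor force is E + U, and U/(E+U) = 0.0484.
So U = 0.0484 × 203.87 / (1 − 0.0484) = 9.8673 / 0.9516 ≈ 10.37 million.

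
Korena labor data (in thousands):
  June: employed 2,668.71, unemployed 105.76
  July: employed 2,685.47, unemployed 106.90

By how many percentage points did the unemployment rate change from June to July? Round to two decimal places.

The unemployment rate changed by +0.02 percentage points.

June: labor force = 2,668.71 + 105.76 = 2,774.47; u = 105.76/2,774.47 = 3.81%.
July: labor force = 2,685.47 + 106.90 = 2,792.37; u = 106.90/2,792.37 = 3.83%.
Change = 3.83% − 3.81% = +0.02 pp.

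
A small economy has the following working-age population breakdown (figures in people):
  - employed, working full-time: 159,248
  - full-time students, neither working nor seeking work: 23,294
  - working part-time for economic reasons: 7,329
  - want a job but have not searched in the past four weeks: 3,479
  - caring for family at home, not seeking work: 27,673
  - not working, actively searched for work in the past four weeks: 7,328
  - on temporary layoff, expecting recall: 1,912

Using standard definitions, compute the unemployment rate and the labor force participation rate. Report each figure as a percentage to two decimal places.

Unemployment rate ≈ 5.26%; labor force participation rate ≈ 76.35%.

Employed = 159,248 + 7,329 = 166,577 (anyone who worked, including part-time for economic reasons, counts as employed).
Unemployed = 7,328 + 1,912 = 9,240 (jobless and actively searching, or on temporary layoff).
Labor force = 166,577 + 9,240 = 175,817.
Not in labor force = 23,294 + 3,479 + 27,673 = 54,446 (those not working and not actively searching are outside the labor force — including those who want a job but have given up searching).
Civilian working-age population = 175,817 + 54,446 = 230,263.
Unemployment rate = 9,240 / 175,817 = 5.26%.
Labor force participation rate = 175,817 / 230,263 = 76.35%.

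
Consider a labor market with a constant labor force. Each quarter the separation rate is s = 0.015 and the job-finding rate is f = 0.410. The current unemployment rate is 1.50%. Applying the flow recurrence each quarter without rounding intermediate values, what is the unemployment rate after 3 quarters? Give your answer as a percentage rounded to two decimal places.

With a fixed labor force, u_{t+1} = u_t + s·(1−u_t) − f·u_t = u_t·(1−s−f) + s.
Here 1−s−f = 0.575 and s = 0.015.
u_1 = 0.015000 × 0.575 + 0.015 = 0.023625.
u_2 = 0.023625 × 0.575 + 0.015 = 0.028584.
u_3 = 0.028584 × 0.575 + 0.015 = 0.031436.

Unemployment rate after three quarters ≈ 3.14%.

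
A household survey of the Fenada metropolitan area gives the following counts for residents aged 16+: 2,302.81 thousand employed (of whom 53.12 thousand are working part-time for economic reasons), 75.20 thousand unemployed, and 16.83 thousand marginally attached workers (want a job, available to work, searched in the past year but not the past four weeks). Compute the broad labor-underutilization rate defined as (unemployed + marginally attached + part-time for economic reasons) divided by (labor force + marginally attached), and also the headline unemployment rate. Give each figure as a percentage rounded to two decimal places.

Labor force = 2,302.81 + 75.20 = 2,378.01 thousand.
Numerator = 75.20 + 16.83 + 53.12 = 145.15 thousand.
Denominator = 2,378.01 + 16.83 = 2,394.84 thousand.
Broad rate = 145.15 / 2,394.84 = 6.06%.
Headline unemployment rate = 75.20 / 2,378.01 = 3.16%.

Broad underutilization rate ≈ 6.06%; headline unemployment rate ≈ 3.16%.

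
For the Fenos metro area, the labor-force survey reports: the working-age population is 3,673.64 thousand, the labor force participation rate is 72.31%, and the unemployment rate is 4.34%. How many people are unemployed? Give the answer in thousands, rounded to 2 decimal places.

Labor force = 0.7231 × 3,673.64 = 2,656.41 thousand.
Unemployed = 0.0434 × 2,656.41 ≈ 115.29 thousand.

About 115.29 thousand are unemployed.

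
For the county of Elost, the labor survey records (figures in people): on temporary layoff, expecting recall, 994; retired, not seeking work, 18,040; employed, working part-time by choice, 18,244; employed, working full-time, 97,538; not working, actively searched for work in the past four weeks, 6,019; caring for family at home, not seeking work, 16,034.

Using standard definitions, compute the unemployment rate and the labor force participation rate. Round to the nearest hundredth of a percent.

Employed = 18,244 + 97,538 = 115,782.
Unemployed = 994 + 6,019 = 7,013 (jobless and actively searching, or on temporary layoff).
Labor force = 115,782 + 7,013 = 122,795.
Not in labor force = 18,040 + 16,034 = 34,074 (those not working and not actively searching are outside the labor force).
Civilian working-age population = 122,795 + 34,074 = 156,869.
Unemployment rate = 7,013 / 122,795 = 5.71%.
Labor force participation rate = 122,795 / 156,869 = 78.28%.

Unemployment rate ≈ 5.71%; labor force participation rate ≈ 78.28%.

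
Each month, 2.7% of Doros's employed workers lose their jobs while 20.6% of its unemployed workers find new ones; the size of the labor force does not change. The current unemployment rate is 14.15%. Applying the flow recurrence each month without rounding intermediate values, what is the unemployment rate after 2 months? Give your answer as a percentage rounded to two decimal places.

Unemployment rate after two months ≈ 13.10%.

With a fixed labor force, u_{t+1} = u_t + s·(1−u_t) − f·u_t = u_t·(1−s−f) + s.
Here 1−s−f = 0.767 and s = 0.027.
u_1 = 0.141500 × 0.767 + 0.027 = 0.135530.
u_2 = 0.135530 × 0.767 + 0.027 = 0.130952.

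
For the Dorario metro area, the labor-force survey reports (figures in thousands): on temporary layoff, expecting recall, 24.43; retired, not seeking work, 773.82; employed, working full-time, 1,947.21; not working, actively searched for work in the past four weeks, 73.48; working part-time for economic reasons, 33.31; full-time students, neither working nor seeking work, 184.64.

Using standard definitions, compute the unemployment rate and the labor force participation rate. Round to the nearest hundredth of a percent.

Unemployment rate ≈ 4.71%; labor force participation rate ≈ 68.44%.

Employed = 1,947.21 + 33.31 = 1,980.52 thousand (anyone who worked, including part-time for economic reasons, counts as employed).
Unemployed = 24.43 + 73.48 = 97.91 thousand (jobless and actively searching, or on temporary layoff).
Labor force = 1,980.52 + 97.91 = 2,078.43 thousand.
Not in labor force = 773.82 + 184.64 = 958.46 thousand (those not working and not actively searching are outside the labor force).
Civilian working-age population = 2,078.43 + 958.46 = 3,036.89 thousand.
Unemployment rate = 97.91 / 2,078.43 = 4.71%.
Labor force participation rate = 2,078.43 / 3,036.89 = 68.44%.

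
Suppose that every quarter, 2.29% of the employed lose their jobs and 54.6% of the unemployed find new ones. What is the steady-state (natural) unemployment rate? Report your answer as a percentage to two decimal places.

At steady state the flows balance: s·E = f·U, so U/(E+U) = s/(s+f).
u* = 2.29 / (2.29 + 54.6) = 2.29 / 56.89 = 4.03%.

Steady-state unemployment rate ≈ 4.03%.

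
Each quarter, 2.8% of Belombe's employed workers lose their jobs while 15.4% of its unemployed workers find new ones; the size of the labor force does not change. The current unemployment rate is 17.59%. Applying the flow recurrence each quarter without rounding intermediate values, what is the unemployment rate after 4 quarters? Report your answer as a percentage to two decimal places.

With a fixed labor force, u_{t+1} = u_t + s·(1−u_t) − f·u_t = u_t·(1−s−f) + s.
Here 1−s−f = 0.818 and s = 0.028.
u_1 = 0.175900 × 0.818 + 0.028 = 0.171886.
u_2 = 0.171886 × 0.818 + 0.028 = 0.168603.
u_3 = 0.168603 × 0.818 + 0.028 = 0.165917.
u_4 = 0.165917 × 0.818 + 0.028 = 0.163720.

Unemployment rate after four quarters ≈ 16.37%.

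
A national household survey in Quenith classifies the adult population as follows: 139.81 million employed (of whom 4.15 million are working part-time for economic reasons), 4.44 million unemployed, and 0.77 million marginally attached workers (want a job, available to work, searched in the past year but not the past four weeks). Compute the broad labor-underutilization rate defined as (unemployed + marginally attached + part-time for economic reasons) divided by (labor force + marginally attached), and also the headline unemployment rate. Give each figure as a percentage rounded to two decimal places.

Broad underutilization rate ≈ 6.45%; headline unemployment rate ≈ 3.08%.

Labor force = 139.81 + 4.44 = 144.25 million.
Numerator = 4.44 + 0.77 + 4.15 = 9.36 million.
Denominator = 144.25 + 0.77 = 145.02 million.
Broad rate = 9.36 / 145.02 = 6.45%.
Headline unemployment rate = 4.44 / 144.25 = 3.08%.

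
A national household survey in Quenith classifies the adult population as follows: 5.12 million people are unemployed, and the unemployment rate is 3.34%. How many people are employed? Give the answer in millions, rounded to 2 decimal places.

Labor force = U / u = 5.12 / 0.0334 ≈ 153.29 million.
Employed = labor force − unemployed = 153.29 − 5.12 = 148.17 million.

About 148.17 million are employed.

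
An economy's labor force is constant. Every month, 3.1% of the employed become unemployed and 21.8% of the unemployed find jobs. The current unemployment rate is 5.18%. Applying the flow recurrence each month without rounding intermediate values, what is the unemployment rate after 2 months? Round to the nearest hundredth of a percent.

Unemployment rate after two months ≈ 8.35%.

With a fixed labor force, u_{t+1} = u_t + s·(1−u_t) − f·u_t = u_t·(1−s−f) + s.
Here 1−s−f = 0.751 and s = 0.031.
u_1 = 0.051800 × 0.751 + 0.031 = 0.069902.
u_2 = 0.069902 × 0.751 + 0.031 = 0.083496.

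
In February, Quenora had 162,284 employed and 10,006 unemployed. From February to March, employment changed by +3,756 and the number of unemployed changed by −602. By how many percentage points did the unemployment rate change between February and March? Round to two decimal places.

February: labor force = 162,284 + 10,006 = 172,290; u = 10,006/172,290 = 5.81%.
March: labor force = 166,040 + 9,404 = 175,444; u = 9,404/175,444 = 5.36%.
Change = 5.36% − 5.81% = −0.45 pp.

The unemployment rate changed by −0.45 percentage points.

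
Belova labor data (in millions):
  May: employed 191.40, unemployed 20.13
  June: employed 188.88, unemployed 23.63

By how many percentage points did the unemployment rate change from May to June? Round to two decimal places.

May: labor force = 191.40 + 20.13 = 211.53; u = 20.13/211.53 = 9.52%.
June: labor force = 188.88 + 23.63 = 212.51; u = 23.63/212.51 = 11.12%.
Change = 11.12% − 9.52% = +1.60 pp.

The unemployment rate changed by +1.60 percentage points.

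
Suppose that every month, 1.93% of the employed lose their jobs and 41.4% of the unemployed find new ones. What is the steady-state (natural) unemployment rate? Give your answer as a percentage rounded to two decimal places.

At steady state the flows balance: s·E = f·U, so U/(E+U) = s/(s+f).
u* = 1.93 / (1.93 + 41.4) = 1.93 / 43.33 = 4.45%.

Steady-state unemployment rate ≈ 4.45%.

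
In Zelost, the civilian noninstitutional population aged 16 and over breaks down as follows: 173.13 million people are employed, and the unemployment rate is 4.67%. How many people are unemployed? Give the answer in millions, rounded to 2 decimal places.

About 8.48 million are unemployed.

Let U be the number unemployed. The labor force is E + U, and U/(E+U) = 0.0467.
So U = 0.0467 × 173.13 / (1 − 0.0467) = 8.0852 / 0.9533 ≈ 8.48 million.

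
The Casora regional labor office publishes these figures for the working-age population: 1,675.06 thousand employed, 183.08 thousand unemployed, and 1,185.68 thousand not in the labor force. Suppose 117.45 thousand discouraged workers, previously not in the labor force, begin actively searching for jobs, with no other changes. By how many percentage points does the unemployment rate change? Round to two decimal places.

Initially, labor force = 1,675.06 + 183.08 = 1,858.14 thousand, so u = 183.08/1,858.14 = 9.85%.
After the change, unemployed and labor force both rise by 117.45 → E = 1,675.06, U = 300.53, labor force = 1,975.59 thousand.
New unemployment rate = 300.53 / 1,975.59 = 15.21%.
Change = 15.21% − 9.85% = +5.36 percentage points.

The unemployment rate changes by +5.36 percentage points.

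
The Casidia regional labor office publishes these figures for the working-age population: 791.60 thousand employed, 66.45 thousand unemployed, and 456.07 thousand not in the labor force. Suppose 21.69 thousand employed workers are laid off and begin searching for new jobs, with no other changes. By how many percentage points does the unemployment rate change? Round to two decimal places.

The unemployment rate changes by +2.53 percentage points.

Initially, labor force = 791.60 + 66.45 = 858.05 thousand, so u = 66.45/858.05 = 7.74%.
After the change, employed falls and unemployed rises by 21.69; labor force unchanged → E = 769.91, U = 88.14, labor force = 858.05 thousand.
New unemployment rate = 88.14 / 858.05 = 10.27%.
Change = 10.27% − 7.74% = +2.53 percentage points.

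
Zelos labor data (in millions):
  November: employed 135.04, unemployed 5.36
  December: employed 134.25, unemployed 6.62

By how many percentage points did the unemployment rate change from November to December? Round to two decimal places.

The unemployment rate changed by +0.88 percentage points.

November: labor force = 135.04 + 5.36 = 140.40; u = 5.36/140.40 = 3.82%.
December: labor force = 134.25 + 6.62 = 140.87; u = 6.62/140.87 = 4.70%.
Change = 4.70% − 3.82% = +0.88 pp.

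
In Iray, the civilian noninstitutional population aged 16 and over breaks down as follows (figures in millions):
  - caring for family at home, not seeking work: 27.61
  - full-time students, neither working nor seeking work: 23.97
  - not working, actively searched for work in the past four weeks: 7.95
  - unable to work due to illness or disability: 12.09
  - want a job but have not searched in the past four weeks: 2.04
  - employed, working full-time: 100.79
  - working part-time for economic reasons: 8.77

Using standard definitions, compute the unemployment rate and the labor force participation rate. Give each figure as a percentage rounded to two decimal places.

Employed = 100.79 + 8.77 = 109.56 million (anyone who worked, including part-time for economic reasons, counts as employed).
Unemployed = 7.95 million.
Labor force = 109.56 + 7.95 = 117.51 million.
Not in labor force = 27.61 + 23.97 + 12.09 + 2.04 = 65.71 million (those not working and not actively searching are outside the labor force — including those who want a job but have given up searching).
Civilian working-age population = 117.51 + 65.71 = 183.22 million.
Unemployment rate = 7.95 / 117.51 = 6.77%.
Labor force participation rate = 117.51 / 183.22 = 64.14%.

Unemployment rate ≈ 6.77%; labor force participation rate ≈ 64.14%.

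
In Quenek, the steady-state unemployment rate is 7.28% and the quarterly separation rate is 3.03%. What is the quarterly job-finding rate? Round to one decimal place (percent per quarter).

Job-finding rate ≈ 38.6% per quarter.

From u* = s/(s+f): f = s·(1−u)/u.
f = 3.03 × (1 − 0.0728) / 0.0728 = 2.8094 / 0.0728 ≈ 38.6% per quarter.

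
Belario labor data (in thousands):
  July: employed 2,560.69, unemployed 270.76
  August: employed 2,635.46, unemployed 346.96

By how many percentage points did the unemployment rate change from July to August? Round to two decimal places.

July: labor force = 2,560.69 + 270.76 = 2,831.45; u = 270.76/2,831.45 = 9.56%.
August: labor force = 2,635.46 + 346.96 = 2,982.42; u = 346.96/2,982.42 = 11.63%.
Change = 11.63% − 9.56% = +2.07 pp.

The unemployment rate changed by +2.07 percentage points.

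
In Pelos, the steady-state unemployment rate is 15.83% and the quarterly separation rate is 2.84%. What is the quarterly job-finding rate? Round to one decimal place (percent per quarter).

Job-finding rate ≈ 15.1% per quarter.

From u* = s/(s+f): f = s·(1−u)/u.
f = 2.84 × (1 − 0.1583) / 0.1583 = 2.3904 / 0.1583 ≈ 15.1% per quarter.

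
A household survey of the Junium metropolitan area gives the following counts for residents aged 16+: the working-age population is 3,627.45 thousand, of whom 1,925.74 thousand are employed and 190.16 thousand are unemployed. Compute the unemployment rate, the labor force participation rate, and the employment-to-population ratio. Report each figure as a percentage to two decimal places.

Unemployment rate ≈ 8.99%; labor force participation rate ≈ 58.33%; employment-population ratio ≈ 53.09%.

Labor force = employed + unemployed = 1,925.74 + 190.16 = 2,115.90 thousand.
Unemployment rate = 190.16 / 2,115.90 = 8.99%.
Labor force participation rate = 2,115.90 / 3,627.45 = 58.33%.
Employment-population ratio = 1,925.74 / 3,627.45 = 53.09%.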